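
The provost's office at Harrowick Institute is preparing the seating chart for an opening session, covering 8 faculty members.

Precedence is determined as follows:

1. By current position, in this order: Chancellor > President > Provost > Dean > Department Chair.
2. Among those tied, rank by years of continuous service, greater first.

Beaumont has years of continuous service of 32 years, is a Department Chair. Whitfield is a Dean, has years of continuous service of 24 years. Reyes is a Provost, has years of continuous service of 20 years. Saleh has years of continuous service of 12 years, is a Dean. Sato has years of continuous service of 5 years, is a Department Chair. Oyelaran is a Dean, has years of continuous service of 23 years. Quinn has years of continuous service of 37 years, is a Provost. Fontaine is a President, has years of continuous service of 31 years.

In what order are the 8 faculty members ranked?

By current position: Fontaine (President); then Quinn and Reyes (Provost); then Whitfield, Oyelaran and Saleh (Dean); then Beaumont and Sato (Department Chair).
Among Quinn and Reyes, by years of continuous service (higher first): Quinn (37 years) before Reyes (20 years).
Among Whitfield, Oyelaran and Saleh, by years of continuous service (higher first): Whitfield (24 years) before Oyelaran (23 years) before Saleh (12 years).
Among Beaumont and Sato, by years of continuous service (higher first): Beaumont (32 years) before Sato (5 years).
Full order: Fontaine, Quinn, Reyes, Whitfield, Oyelaran, Saleh, Beaumont, Sato.

Fontaine, Quinn, Reyes, Whitfield, Oyelaran, Saleh, Beaumont, Sato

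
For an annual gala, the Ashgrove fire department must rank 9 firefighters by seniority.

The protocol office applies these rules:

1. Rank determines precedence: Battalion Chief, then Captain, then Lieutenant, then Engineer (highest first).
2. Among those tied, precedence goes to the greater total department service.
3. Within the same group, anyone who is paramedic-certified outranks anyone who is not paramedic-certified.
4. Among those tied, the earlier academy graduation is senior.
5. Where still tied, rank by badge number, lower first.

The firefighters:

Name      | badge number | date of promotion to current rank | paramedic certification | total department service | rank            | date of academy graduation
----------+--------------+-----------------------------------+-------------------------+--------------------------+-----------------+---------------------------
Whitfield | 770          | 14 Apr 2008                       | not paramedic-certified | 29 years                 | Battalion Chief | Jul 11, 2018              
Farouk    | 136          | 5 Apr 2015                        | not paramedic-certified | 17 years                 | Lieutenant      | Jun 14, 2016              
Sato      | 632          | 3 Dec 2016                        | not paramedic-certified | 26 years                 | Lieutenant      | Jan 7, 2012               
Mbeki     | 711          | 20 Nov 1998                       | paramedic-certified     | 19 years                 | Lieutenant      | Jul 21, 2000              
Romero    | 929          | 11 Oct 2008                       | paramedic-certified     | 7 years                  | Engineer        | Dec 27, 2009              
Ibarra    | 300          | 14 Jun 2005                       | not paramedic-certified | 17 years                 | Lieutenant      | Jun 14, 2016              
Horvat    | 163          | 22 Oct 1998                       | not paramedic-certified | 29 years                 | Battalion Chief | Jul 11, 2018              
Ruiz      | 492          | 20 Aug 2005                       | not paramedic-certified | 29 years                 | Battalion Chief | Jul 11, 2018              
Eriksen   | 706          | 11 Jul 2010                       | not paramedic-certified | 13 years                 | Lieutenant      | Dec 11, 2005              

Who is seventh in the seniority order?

By rank: Horvat, Ruiz and Whitfield (Battalion Chief); then Sato, Mbeki, Farouk, Ibarra and Eriksen (Lieutenant); then Romero (Engineer).
Horvat, Ruiz and Whitfield all have total department service 29 years, so the next rule applies.
Horvat, Ruiz and Whitfield are each not paramedic-certified, so the next rule applies.
Horvat, Ruiz and Whitfield all have date of academy graduation Jul 11, 2018, so the next rule applies.
Among Horvat, Ruiz and Whitfield, by badge number (lower first): Horvat (163) before Ruiz (492) before Whitfield (770).
Among Sato, Mbeki, Farouk, Ibarra and Eriksen, by total department service (higher first): Sato (26 years) before Mbeki (19 years) before Farouk and Ibarra (17 years) before Eriksen (13 years).
Farouk and Ibarra are each not paramedic-certified, so the next rule applies.
Farouk and Ibarra both have date of academy graduation Jun 14, 2016, so the next rule applies.
Among Farouk and Ibarra, by badge number (lower first): Farouk (136) before Ibarra (300).
Order: Horvat, Ruiz, Whitfield, Sato, Mbeki, Farouk, Ibarra, Eriksen, Romero.

Ibarra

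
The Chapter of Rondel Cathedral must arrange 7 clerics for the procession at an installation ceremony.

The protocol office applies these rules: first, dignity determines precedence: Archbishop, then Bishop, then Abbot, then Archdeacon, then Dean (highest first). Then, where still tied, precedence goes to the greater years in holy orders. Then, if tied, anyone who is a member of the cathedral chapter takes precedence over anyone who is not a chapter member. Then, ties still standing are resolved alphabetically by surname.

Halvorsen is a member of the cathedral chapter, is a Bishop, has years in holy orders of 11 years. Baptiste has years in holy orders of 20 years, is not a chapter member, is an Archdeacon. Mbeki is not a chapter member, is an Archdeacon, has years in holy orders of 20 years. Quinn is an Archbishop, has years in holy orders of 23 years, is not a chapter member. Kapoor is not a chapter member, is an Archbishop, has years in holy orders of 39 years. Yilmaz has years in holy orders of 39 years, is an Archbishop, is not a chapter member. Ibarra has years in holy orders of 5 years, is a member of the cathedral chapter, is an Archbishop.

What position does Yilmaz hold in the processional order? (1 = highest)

2

By dignity: Kapoor, Yilmaz, Quinn and Ibarra (Archbishop); then Halvorsen (Bishop); then Baptiste and Mbeki (Archdeacon).
Among Kapoor, Yilmaz, Quinn and Ibarra, by years in holy orders (higher first): Kapoor and Yilmaz (39 years) before Quinn (23 years) before Ibarra (5 years).
Kapoor and Yilmaz are each not a chapter member, so the next rule applies.
Among Kapoor and Yilmaz, alphabetically by surname: Kapoor before Yilmaz.
Baptiste and Mbeki both have years in holy orders 20 years, so the next rule applies.
Baptiste and Mbeki are each not a chapter member, so the next rule applies.
Among Baptiste and Mbeki, alphabetically by surname: Baptiste before Mbeki.
Order: Kapoor, Yilmaz, Quinn, Ibarra, Halvorsen, Baptiste, Mbeki. So position 2.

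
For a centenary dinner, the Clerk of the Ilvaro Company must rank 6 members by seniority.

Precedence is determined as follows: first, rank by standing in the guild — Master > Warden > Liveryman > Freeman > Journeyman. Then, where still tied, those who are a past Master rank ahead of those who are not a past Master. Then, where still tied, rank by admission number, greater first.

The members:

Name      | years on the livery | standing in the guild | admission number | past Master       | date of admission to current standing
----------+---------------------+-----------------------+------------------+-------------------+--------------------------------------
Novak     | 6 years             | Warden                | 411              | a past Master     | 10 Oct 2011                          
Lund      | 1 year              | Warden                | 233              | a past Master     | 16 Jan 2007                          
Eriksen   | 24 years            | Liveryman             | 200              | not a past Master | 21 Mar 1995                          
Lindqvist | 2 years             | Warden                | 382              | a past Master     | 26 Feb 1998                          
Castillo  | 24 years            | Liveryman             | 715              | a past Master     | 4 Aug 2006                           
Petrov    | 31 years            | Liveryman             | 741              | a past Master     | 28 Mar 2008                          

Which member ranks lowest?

By standing in the guild: Novak, Lindqvist and Lund (Warden); then Petrov, Castillo and Eriksen (Liveryman).
Novak, Lindqvist and Lund are each a past Master, so the next rule applies.
Among Novak, Lindqvist and Lund, by admission number (higher first): Novak (411) before Lindqvist (382) before Lund (233).
Among Petrov, Castillo and Eriksen, a past Master before not a past Master: Petrov and Castillo (a past Master) before Eriksen (not a past Master).
Among Petrov and Castillo, by admission number (higher first): Petrov (741) before Castillo (715).
Order: Novak, Lindqvist, Lund, Petrov, Castillo, Eriksen.

Eriksen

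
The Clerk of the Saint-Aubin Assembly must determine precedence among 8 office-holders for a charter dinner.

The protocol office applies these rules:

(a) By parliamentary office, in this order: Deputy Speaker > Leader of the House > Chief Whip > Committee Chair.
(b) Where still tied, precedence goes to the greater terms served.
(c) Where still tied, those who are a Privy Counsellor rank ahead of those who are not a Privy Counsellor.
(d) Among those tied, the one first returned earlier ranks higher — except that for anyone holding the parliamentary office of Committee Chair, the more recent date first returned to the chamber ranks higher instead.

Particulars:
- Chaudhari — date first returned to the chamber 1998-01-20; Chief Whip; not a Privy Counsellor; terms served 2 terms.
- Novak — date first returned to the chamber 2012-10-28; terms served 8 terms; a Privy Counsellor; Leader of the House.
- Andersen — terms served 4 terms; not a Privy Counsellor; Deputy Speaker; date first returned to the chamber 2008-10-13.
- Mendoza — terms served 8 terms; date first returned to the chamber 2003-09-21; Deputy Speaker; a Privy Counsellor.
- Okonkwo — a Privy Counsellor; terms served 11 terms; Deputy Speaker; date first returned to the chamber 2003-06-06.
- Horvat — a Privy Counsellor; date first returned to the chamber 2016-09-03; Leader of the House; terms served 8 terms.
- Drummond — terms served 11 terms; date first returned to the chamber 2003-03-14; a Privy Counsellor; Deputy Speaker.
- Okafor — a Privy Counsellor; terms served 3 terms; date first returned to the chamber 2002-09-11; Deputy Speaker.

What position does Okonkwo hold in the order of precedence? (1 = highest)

2

By parliamentary office: Drummond, Okonkwo, Mendoza, Andersen and Okafor (Deputy Speaker); then Novak and Horvat (Leader of the House); then Chaudhari (Chief Whip).
Among Drummond, Okonkwo, Mendoza, Andersen and Okafor, by terms served (higher first): Drummond and Okonkwo (11 terms) before Mendoza (8 terms) before Andersen (4 terms) before Okafor (3 terms).
Drummond and Okonkwo are each a Privy Counsellor, so the next rule applies.
Among Drummond and Okonkwo, by date first returned to the chamber (earlier first): Drummond (2003-03-14) before Okonkwo (2003-06-06).
Novak and Horvat both have terms served 8 terms, so the next rule applies.
Novak and Horvat are each a Privy Counsellor, so the next rule applies.
Among Novak and Horvat, by date first returned to the chamber (earlier first): Novak (2012-10-28) before Horvat (2016-09-03).
Order: Drummond, Okonkwo, Mendoza, Andersen, Okafor, Novak, Horvat, Chaudhari. So position 2.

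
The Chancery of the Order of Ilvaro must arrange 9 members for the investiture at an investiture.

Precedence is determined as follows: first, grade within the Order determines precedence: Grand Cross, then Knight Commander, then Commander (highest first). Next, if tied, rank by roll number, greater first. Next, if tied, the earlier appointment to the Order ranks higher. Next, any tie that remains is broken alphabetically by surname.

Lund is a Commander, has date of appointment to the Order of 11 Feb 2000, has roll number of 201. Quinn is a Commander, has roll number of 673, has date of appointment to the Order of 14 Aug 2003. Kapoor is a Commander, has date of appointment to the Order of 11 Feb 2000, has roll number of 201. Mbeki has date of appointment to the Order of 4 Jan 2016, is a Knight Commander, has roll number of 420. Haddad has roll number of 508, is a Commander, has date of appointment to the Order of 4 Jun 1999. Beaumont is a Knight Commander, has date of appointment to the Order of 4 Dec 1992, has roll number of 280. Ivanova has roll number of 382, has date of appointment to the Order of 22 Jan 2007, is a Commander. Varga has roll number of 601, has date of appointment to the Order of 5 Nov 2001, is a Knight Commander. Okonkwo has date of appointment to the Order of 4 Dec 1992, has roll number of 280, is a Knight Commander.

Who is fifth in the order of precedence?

Quinn

By grade within the Order: Varga, Mbeki, Beaumont and Okonkwo (Knight Commander); then Quinn, Haddad, Ivanova, Kapoor and Lund (Commander).
Among Varga, Mbeki, Beaumont and Okonkwo, by roll number (higher first): Varga (601) before Mbeki (420) before Beaumont and Okonkwo (280).
Beaumont and Okonkwo both have date of appointment to the Order 4 Dec 1992, so the next rule applies.
Among Beaumont and Okonkwo, alphabetically by surname: Beaumont before Okonkwo.
Among Quinn, Haddad, Ivanova, Kapoor and Lund, by roll number (higher first): Quinn (673) before Haddad (508) before Ivanova (382) before Kapoor and Lund (201).
Kapoor and Lund both have date of appointment to the Order 11 Feb 2000, so the next rule applies.
Among Kapoor and Lund, alphabetically by surname: Kapoor before Lund.
Order: Varga, Mbeki, Beaumont, Okonkwo, Quinn, Haddad, Ivanova, Kapoor, Lund.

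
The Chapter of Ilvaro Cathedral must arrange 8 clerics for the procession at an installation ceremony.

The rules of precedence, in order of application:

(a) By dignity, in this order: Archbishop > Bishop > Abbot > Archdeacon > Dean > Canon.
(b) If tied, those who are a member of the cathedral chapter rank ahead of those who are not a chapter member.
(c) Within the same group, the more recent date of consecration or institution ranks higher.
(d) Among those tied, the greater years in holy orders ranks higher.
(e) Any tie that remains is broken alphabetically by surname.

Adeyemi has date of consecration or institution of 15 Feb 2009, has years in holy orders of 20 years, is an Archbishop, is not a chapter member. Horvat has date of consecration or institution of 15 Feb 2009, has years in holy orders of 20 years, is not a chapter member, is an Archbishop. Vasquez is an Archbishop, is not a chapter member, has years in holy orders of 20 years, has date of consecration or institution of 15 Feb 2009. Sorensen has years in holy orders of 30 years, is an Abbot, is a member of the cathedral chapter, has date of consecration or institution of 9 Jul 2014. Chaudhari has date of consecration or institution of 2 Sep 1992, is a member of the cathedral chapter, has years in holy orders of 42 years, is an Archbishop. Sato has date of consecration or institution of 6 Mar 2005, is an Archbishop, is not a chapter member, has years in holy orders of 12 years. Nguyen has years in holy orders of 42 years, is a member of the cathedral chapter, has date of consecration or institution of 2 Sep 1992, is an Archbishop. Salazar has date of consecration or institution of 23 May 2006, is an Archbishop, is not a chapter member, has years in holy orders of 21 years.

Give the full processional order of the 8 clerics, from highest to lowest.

By dignity: Chaudhari, Nguyen, Adeyemi, Horvat, Vasquez, Salazar and Sato (Archbishop); then Sorensen (Abbot).
Among Chaudhari, Nguyen, Adeyemi, Horvat, Vasquez, Salazar and Sato, a member of the cathedral chapter before not a chapter member: Chaudhari and Nguyen (a member of the cathedral chapter) before Adeyemi, Horvat, Vasquez, Salazar and Sato (not a chapter member).
Chaudhari and Nguyen both have date of consecration or institution 2 Sep 1992, so the next rule applies.
Chaudhari and Nguyen both have years in holy orders 42 years, so the next rule applies.
Among Chaudhari and Nguyen, alphabetically by surname: Chaudhari before Nguyen.
Among Adeyemi, Horvat, Vasquez, Salazar and Sato, by date of consecration or institution (later first): Adeyemi, Horvat and Vasquez (15 Feb 2009) before Salazar (23 May 2006) before Sato (6 Mar 2005).
Adeyemi, Horvat and Vasquez all have years in holy orders 20 years, so the next rule applies.
Among Adeyemi, Horvat and Vasquez, alphabetically by surname: Adeyemi before Horvat before Vasquez.
Full order: Chaudhari, Nguyen, Adeyemi, Horvat, Vasquez, Salazar, Sato, Sorensen.

Chaudhari, Nguyen, Adeyemi, Horvat, Vasquez, Salazar, Sato, Sorensen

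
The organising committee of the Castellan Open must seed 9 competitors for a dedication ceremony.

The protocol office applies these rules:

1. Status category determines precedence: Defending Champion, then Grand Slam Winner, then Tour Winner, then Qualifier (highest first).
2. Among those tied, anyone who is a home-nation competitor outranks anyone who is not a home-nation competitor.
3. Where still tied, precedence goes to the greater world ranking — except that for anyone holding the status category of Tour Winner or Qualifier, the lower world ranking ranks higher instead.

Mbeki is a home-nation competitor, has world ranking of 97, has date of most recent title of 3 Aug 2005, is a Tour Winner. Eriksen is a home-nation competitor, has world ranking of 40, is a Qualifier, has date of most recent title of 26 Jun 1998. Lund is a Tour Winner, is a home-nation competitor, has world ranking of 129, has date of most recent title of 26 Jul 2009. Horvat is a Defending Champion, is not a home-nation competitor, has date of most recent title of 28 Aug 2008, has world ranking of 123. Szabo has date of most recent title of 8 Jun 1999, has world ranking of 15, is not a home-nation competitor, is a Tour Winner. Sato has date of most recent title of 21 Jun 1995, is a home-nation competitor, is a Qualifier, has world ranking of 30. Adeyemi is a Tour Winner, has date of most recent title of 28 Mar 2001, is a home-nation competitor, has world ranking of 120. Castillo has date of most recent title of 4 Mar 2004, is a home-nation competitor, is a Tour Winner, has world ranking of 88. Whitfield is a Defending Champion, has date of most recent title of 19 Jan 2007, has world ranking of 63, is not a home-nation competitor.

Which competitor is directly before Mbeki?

By status category: Horvat and Whitfield (Defending Champion); then Castillo, Mbeki, Adeyemi, Lund and Szabo (Tour Winner); then Sato and Eriksen (Qualifier).
Horvat and Whitfield are each not a home-nation competitor, so the next rule applies.
Among Horvat and Whitfield, by world ranking (higher first): Horvat (123) before Whitfield (63).
Among Castillo, Mbeki, Adeyemi, Lund and Szabo, a home-nation competitor before not a home-nation competitor: Castillo, Mbeki, Adeyemi and Lund (a home-nation competitor) before Szabo (not a home-nation competitor).
Among Castillo, Mbeki, Adeyemi and Lund, by world ranking (lower first) (reversed rule for this group): Castillo (88) before Mbeki (97) before Adeyemi (120) before Lund (129).
Sato and Eriksen are each a home-nation competitor, so the next rule applies.
Among Sato and Eriksen, by world ranking (lower first) (reversed rule for this group): Sato (30) before Eriksen (40).
Order: Horvat, Whitfield, Castillo, Mbeki, Adeyemi, Lund, Szabo, Sato, Eriksen.

Castillo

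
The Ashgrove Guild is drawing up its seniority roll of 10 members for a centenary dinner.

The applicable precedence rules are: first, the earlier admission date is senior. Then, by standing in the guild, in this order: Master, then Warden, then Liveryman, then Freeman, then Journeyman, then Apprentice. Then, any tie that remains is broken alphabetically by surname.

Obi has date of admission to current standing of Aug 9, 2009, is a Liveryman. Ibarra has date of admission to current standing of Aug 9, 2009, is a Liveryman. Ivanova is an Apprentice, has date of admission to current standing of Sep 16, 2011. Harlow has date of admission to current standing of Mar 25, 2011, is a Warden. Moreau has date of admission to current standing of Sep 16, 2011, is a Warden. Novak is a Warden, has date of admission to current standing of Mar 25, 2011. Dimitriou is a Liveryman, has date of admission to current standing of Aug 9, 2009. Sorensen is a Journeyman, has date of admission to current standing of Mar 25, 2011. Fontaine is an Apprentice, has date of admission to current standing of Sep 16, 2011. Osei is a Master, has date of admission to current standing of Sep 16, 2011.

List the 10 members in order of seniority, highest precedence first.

By date of admission to current standing (earlier first): Dimitriou, Ibarra and Obi (each Aug 9, 2009); then Harlow, Novak and Sorensen (each Mar 25, 2011); then Osei, Moreau, Fontaine and Ivanova (each Sep 16, 2011).
Dimitriou, Ibarra and Obi are each Liveryman, so the next rule applies.
Among Dimitriou, Ibarra and Obi, alphabetically by surname: Dimitriou before Ibarra before Obi.
Among Harlow, Novak and Sorensen, by standing in the guild: Harlow and Novak (Warden) before Sorensen (Journeyman).
Among Harlow and Novak, alphabetically by surname: Harlow before Novak.
Among Osei, Moreau, Fontaine and Ivanova, by standing in the guild: Osei (Master) before Moreau (Warden) before Fontaine and Ivanova (Apprentice).
Among Fontaine and Ivanova, alphabetically by surname: Fontaine before Ivanova.
Full order: Dimitriou, Ibarra, Obi, Harlow, Novak, Sorensen, Osei, Moreau, Fontaine, Ivanova.

Dimitriou, Ibarra, Obi, Harlow, Novak, Sorensen, Osei, Moreau, Fontaine, Ivanova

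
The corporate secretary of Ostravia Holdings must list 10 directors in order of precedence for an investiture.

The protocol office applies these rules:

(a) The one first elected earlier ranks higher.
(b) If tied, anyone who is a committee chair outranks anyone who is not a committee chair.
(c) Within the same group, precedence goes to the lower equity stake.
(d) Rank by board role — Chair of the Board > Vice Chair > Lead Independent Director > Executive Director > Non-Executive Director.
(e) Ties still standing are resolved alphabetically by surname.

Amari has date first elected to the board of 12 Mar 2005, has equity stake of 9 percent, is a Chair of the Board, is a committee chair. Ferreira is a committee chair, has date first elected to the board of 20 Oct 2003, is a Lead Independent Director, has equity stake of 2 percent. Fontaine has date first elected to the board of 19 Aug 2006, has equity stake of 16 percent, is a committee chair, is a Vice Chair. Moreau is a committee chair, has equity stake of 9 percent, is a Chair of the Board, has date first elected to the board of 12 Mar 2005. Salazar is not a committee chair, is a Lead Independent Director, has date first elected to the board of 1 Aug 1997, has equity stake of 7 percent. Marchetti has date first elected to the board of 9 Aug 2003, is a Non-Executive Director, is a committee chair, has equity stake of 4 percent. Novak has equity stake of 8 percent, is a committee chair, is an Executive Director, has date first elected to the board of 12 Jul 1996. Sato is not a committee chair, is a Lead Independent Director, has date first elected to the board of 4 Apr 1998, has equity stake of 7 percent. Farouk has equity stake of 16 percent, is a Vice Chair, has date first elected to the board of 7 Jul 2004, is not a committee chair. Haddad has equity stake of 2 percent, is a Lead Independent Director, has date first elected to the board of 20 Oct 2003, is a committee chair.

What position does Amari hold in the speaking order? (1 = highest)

8

By date first elected to the board (earlier first): Novak (12 Jul 1996); then Salazar (1 Aug 1997); then Sato (4 Apr 1998); then Marchetti (9 Aug 2003); then Ferreira and Haddad (both 20 Oct 2003); then Farouk (7 Jul 2004); then Amari and Moreau (both 12 Mar 2005); then Fontaine (19 Aug 2006).
Ferreira and Haddad are each a committee chair, so the next rule applies.
Ferreira and Haddad both have equity stake 2 percent, so the next rule applies.
Ferreira and Haddad are each Lead Independent Director, so the next rule applies.
Among Ferreira and Haddad, alphabetically by surname: Ferreira before Haddad.
Amari and Moreau are each a committee chair, so the next rule applies.
Amari and Moreau both have equity stake 9 percent, so the next rule applies.
Amari and Moreau are each Chair of the Board, so the next rule applies.
Among Amari and Moreau, alphabetically by surname: Amari before Moreau.
Order: Novak, Salazar, Sato, Marchetti, Ferreira, Haddad, Farouk, Amari, Moreau, Fontaine. So position 8.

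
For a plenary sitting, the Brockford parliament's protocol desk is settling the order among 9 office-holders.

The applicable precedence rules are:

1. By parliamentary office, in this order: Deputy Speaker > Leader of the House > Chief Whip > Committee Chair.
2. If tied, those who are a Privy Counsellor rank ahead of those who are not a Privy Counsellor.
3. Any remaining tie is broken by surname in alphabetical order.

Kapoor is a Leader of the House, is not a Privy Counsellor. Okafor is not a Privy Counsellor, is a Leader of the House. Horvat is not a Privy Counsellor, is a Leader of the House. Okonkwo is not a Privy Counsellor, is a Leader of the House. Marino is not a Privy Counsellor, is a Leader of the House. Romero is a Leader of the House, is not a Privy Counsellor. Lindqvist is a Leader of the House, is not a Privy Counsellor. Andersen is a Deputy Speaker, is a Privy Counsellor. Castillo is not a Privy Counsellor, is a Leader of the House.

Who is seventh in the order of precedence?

Okafor

By parliamentary office: Andersen (Deputy Speaker); then Castillo, Horvat, Kapoor, Lindqvist, Marino, Okafor, Okonkwo and Romero (Leader of the House).
Castillo, Horvat, Kapoor, Lindqvist, Marino, Okafor, Okonkwo and Romero are each not a Privy Counsellor, so the next rule applies.
Among Castillo, Horvat, Kapoor, Lindqvist, Marino, Okafor, Okonkwo and Romero, alphabetically by surname: Castillo before Horvat before Kapoor before Lindqvist before Marino before Okafor before Okonkwo before Romero.
Order: Andersen, Castillo, Horvat, Kapoor, Lindqvist, Marino, Okafor, Okonkwo, Romero.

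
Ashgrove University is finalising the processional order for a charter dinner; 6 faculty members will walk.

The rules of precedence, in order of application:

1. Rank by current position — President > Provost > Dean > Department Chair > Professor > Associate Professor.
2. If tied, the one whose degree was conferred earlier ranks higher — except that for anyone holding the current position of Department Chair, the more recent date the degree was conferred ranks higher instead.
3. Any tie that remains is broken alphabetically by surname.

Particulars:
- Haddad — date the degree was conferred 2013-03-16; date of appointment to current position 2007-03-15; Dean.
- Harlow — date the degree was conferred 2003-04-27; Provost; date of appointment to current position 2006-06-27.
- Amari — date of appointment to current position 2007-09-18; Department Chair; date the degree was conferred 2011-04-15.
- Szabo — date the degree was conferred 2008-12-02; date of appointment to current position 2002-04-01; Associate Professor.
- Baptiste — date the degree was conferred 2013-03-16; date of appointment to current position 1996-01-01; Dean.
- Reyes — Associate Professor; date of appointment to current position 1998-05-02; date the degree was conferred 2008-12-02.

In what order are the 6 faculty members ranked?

By current position: Harlow (Provost); then Baptiste and Haddad (Dean); then Amari (Department Chair); then Reyes and Szabo (Associate Professor).
Baptiste and Haddad both have date the degree was conferred 2013-03-16, so the next rule applies.
Among Baptiste and Haddad, alphabetically by surname: Baptiste before Haddad.
Reyes and Szabo both have date the degree was conferred 2008-12-02, so the next rule applies.
Among Reyes and Szabo, alphabetically by surname: Reyes before Szabo.
Full order: Harlow, Baptiste, Haddad, Amari, Reyes, Szabo.

Harlow, Baptiste, Haddad, Amari, Reyes, Szabo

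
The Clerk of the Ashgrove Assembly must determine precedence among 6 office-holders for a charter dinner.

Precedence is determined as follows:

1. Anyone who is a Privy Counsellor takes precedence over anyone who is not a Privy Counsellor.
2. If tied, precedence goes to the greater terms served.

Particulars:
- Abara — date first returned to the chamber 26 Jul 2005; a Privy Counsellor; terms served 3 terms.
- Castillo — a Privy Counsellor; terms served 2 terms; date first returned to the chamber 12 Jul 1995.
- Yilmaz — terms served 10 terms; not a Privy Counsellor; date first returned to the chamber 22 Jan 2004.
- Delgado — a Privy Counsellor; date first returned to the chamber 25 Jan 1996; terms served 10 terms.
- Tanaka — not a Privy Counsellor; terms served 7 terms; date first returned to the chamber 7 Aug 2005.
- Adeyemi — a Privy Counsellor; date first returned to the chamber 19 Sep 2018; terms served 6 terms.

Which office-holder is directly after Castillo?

Yilmaz

By the first rule: Delgado, Adeyemi, Abara and Castillo (each a Privy Counsellor); then Yilmaz and Tanaka (both not a Privy Counsellor).
Among Delgado, Adeyemi, Abara and Castillo, by terms served (higher first): Delgado (10 terms) before Adeyemi (6 terms) before Abara (3 terms) before Castillo (2 terms).
Among Yilmaz and Tanaka, by terms served (higher first): Yilmaz (10 terms) before Tanaka (7 terms).
Order: Delgado, Adeyemi, Abara, Castillo, Yilmaz, Tanaka.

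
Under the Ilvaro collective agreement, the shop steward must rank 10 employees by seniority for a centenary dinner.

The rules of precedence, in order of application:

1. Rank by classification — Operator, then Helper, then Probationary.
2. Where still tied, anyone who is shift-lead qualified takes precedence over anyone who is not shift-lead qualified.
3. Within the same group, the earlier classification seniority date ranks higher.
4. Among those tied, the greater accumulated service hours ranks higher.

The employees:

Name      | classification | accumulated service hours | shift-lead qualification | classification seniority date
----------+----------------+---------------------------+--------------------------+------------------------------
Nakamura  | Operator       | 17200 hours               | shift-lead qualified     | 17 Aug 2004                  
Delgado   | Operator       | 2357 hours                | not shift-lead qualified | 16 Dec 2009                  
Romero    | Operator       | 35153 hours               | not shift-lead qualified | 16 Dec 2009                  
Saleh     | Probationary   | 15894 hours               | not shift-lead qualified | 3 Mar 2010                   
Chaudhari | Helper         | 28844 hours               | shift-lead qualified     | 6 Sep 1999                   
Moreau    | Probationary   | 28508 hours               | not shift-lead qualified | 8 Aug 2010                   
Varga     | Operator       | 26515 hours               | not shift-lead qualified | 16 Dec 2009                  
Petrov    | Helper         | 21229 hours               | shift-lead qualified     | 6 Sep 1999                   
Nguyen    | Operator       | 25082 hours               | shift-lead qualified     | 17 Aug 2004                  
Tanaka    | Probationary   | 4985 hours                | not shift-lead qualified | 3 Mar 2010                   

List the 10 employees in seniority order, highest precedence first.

Nguyen, Nakamura, Romero, Varga, Delgado, Chaudhari, Petrov, Saleh, Tanaka, Moreau

By classification: Nguyen, Nakamura, Romero, Varga and Delgado (Operator); then Chaudhari and Petrov (Helper); then Saleh, Tanaka and Moreau (Probationary).
Among Nguyen, Nakamura, Romero, Varga and Delgado, shift-lead qualified before not shift-lead qualified: Nguyen and Nakamura (shift-lead qualified) before Romero, Varga and Delgado (not shift-lead qualified).
Nguyen and Nakamura both have classification seniority date 17 Aug 2004, so the next rule applies.
Among Nguyen and Nakamura, by accumulated service hours (higher first): Nguyen (25082 hours) before Nakamura (17200 hours).
Romero, Varga and Delgado all have classification seniority date 16 Dec 2009, so the next rule applies.
Among Romero, Varga and Delgado, by accumulated service hours (higher first): Romero (35153 hours) before Varga (26515 hours) before Delgado (2357 hours).
Chaudhari and Petrov are each shift-lead qualified, so the next rule applies.
Chaudhari and Petrov both have classification seniority date 6 Sep 1999, so the next rule applies.
Among Chaudhari and Petrov, by accumulated service hours (higher first): Chaudhari (28844 hours) before Petrov (21229 hours).
Saleh, Tanaka and Moreau are each not shift-lead qualified, so the next rule applies.
Among Saleh, Tanaka and Moreau, by classification seniority date (earlier first): Saleh and Tanaka (3 Mar 2010) before Moreau (8 Aug 2010).
Among Saleh and Tanaka, by accumulated service hours (higher first): Saleh (15894 hours) before Tanaka (4985 hours).
Full order: Nguyen, Nakamura, Romero, Varga, Delgado, Chaudhari, Petrov, Saleh, Tanaka, Moreau.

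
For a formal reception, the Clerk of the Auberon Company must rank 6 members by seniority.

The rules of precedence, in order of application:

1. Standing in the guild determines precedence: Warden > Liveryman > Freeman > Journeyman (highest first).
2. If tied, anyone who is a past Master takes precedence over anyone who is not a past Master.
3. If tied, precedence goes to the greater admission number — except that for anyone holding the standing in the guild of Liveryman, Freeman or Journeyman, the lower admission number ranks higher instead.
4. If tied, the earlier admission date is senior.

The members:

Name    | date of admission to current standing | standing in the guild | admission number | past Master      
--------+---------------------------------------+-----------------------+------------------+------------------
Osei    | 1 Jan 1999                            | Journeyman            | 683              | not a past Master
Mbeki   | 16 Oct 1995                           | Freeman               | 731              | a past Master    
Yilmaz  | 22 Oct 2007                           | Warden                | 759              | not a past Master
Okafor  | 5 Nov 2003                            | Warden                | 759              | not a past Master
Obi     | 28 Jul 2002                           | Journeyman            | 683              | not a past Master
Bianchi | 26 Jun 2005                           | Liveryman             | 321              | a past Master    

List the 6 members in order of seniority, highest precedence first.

Okafor, Yilmaz, Bianchi, Mbeki, Osei, Obi

By standing in the guild: Okafor and Yilmaz (Warden); then Bianchi (Liveryman); then Mbeki (Freeman); then Osei and Obi (Journeyman).
Okafor and Yilmaz are each not a past Master, so the next rule applies.
Okafor and Yilmaz both have admission number 759, so the next rule applies.
Among Okafor and Yilmaz, by date of admission to current standing (earlier first): Okafor (5 Nov 2003) before Yilmaz (22 Oct 2007).
Osei and Obi are each not a past Master, so the next rule applies.
Osei and Obi both have admission number 683, so the next rule applies.
Among Osei and Obi, by date of admission to current standing (earlier first): Osei (1 Jan 1999) before Obi (28 Jul 2002).
Full order: Okafor, Yilmaz, Bianchi, Mbeki, Osei, Obi.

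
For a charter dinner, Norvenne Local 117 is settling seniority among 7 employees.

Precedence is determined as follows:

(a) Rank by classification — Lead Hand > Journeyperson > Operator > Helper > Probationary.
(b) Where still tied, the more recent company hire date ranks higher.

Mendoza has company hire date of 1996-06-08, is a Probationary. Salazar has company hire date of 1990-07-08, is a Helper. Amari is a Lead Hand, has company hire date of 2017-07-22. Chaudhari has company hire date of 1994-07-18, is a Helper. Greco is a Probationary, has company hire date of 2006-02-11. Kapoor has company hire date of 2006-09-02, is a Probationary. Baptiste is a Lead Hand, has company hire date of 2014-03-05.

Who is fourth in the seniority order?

By classification: Amari and Baptiste (Lead Hand); then Chaudhari and Salazar (Helper); then Kapoor, Greco and Mendoza (Probationary).
Among Amari and Baptiste, by company hire date (later first): Amari (2017-07-22) before Baptiste (2014-03-05).
Among Chaudhari and Salazar, by company hire date (later first): Chaudhari (1994-07-18) before Salazar (1990-07-08).
Among Kapoor, Greco and Mendoza, by company hire date (later first): Kapoor (2006-09-02) before Greco (2006-02-11) before Mendoza (1996-06-08).
Order: Amari, Baptiste, Chaudhari, Salazar, Kapoor, Greco, Mendoza.

Salazar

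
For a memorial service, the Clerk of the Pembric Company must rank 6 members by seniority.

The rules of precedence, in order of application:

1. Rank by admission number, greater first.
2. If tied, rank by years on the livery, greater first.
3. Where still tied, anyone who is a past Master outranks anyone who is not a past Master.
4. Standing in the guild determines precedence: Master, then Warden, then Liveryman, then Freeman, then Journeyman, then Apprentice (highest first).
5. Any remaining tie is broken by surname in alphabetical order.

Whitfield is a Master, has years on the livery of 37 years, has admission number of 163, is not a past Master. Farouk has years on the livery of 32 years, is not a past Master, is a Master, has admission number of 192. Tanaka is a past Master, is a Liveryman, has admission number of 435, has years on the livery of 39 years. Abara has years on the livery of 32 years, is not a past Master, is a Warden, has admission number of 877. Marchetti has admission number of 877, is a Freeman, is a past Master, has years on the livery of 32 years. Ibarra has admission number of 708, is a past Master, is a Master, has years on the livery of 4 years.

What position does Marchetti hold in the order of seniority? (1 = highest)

By admission number (higher first): Marchetti and Abara (both 877); then Ibarra (708); then Tanaka (435); then Farouk (192); then Whitfield (163).
Marchetti and Abara both have years on the livery 32 years, so the next rule applies.
Among Marchetti and Abara, a past Master before not a past Master: Marchetti (a past Master) before Abara (not a past Master).
Order: Marchetti, Abara, Ibarra, Tanaka, Farouk, Whitfield. So position 1.

1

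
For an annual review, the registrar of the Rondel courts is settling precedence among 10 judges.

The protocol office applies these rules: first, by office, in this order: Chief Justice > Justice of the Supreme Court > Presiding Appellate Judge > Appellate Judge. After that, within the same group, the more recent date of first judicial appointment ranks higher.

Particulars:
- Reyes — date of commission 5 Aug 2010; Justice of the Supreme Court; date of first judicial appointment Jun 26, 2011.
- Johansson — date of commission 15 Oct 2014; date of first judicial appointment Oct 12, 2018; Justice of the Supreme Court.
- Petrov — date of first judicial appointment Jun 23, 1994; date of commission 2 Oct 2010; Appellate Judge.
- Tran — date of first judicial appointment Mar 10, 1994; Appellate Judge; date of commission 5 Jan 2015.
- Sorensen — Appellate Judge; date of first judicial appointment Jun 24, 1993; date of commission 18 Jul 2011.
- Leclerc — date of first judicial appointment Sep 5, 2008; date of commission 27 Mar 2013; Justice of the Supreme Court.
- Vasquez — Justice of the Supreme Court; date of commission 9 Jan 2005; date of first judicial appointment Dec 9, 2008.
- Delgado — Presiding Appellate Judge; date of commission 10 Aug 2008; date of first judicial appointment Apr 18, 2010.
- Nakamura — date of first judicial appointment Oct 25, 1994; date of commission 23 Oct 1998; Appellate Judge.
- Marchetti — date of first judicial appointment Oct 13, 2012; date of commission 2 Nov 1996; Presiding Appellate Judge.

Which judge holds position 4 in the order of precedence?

Leclerc

By office: Johansson, Reyes, Vasquez and Leclerc (Justice of the Supreme Court); then Marchetti and Delgado (Presiding Appellate Judge); then Nakamura, Petrov, Tran and Sorensen (Appellate Judge).
Among Johansson, Reyes, Vasquez and Leclerc, by date of first judicial appointment (later first): Johansson (Oct 12, 2018) before Reyes (Jun 26, 2011) before Vasquez (Dec 9, 2008) before Leclerc (Sep 5, 2008).
Among Marchetti and Delgado, by date of first judicial appointment (later first): Marchetti (Oct 13, 2012) before Delgado (Apr 18, 2010).
Among Nakamura, Petrov, Tran and Sorensen, by date of first judicial appointment (later first): Nakamura (Oct 25, 1994) before Petrov (Jun 23, 1994) before Tran (Mar 10, 1994) before Sorensen (Jun 24, 1993).
Order: Johansson, Reyes, Vasquez, Leclerc, Marchetti, Delgado, Nakamura, Petrov, Tran, Sorensen.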